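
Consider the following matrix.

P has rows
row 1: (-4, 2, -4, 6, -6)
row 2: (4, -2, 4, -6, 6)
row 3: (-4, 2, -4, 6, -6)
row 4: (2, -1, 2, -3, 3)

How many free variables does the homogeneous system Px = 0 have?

4

Row reduce to echelon form.
R2 ← R2 + R1: [0, 0, 0, 0, 0]
R3 ← R3 − R1: [0, 0, 0, 0, 0]
R4 ← R4 + (1/2)·R1: [0, 0, 0, 0, 0]
1 nonzero row, so rank(P) = 1.
P has 5 columns; by rank–nullity, nullity = 5 − 1 = 4.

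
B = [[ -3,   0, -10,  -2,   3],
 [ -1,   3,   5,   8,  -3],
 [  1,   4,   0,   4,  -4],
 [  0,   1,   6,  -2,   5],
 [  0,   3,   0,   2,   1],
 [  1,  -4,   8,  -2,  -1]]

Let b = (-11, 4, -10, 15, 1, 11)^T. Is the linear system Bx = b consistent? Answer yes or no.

Row reduce the augmented matrix [B | b].
R2 ← R2 − (1/3)·R1: [0, 3, 25/3, 26/3, -4, 23/3]
R3 ← R3 + (1/3)·R1: [0, 4, -10/3, 10/3, -3, -41/3]
R6 ← R6 + (1/3)·R1: [0, -4, 14/3, -8/3, 0, 22/3]
R3 ← R3 − (4/3)·R2: [0, 0, -130/9, -74/9, 7/3, -215/9]
R4 ← R4 − (1/3)·R2: [0, 0, 29/9, -44/9, 19/3, 112/9]
R5 ← R5 − R2: [0, 0, -25/3, -20/3, 5, -20/3]
R6 ← R6 + (4/3)·R2: [0, 0, 142/9, 80/9, -16/3, 158/9]
R4 ← R4 + (29/130)·R3: [0, 0, 0, -437/65, 891/130, 185/26]
R5 ← R5 − (15/26)·R3: [0, 0, 0, -25/13, 95/26, 185/26]
R6 ← R6 + (71/65)·R3: [0, 0, 0, -6/65, -181/65, -111/13]
R5 ← R5 − (125/437)·R4: [0, 0, 0, 0, 740/437, 2220/437]
R6 ← R6 − (6/437)·R4: [0, 0, 0, 0, -1258/437, -3774/437]
R6 ← R6 + (17/10)·R5: [0, 0, 0, 0, 0, 0]
The echelon form has 5 nonzero rows, and every pivot lies in the first 5 columns, so rank(B) = rank([B|b]) = 5.
The system is consistent.

yes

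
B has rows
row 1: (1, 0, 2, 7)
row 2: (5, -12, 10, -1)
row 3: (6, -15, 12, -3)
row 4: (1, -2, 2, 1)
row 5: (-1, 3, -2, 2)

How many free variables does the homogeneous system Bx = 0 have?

Row reduce to echelon form.
R2 ← R2 − (5)·R1: [0, -12, 0, -36]
R3 ← R3 − (6)·R1: [0, -15, 0, -45]
R4 ← R4 − R1: [0, -2, 0, -6]
R5 ← R5 + R1: [0, 3, 0, 9]
R3 ← R3 − (5/4)·R2: [0, 0, 0, 0]
R4 ← R4 − (1/6)·R2: [0, 0, 0, 0]
R5 ← R5 + (1/4)·R2: [0, 0, 0, 0]
2 nonzero rows, so rank(B) = 2.
B has 4 columns; by rank–nullity, nullity = 4 − 2 = 2.

2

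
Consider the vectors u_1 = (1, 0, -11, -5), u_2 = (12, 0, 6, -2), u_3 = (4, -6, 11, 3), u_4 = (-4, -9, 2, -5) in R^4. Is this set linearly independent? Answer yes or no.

yes

Form the matrix with these vectors as rows and row reduce.
R2 ← R2 − (12)·R1: [0, 0, 138, 58]
R3 ← R3 − (4)·R1: [0, -6, 55, 23]
R4 ← R4 + (4)·R1: [0, -9, -42, -25]
Swap R2 ↔ R3
R4 ← R4 − (3/2)·R2: [0, 0, -249/2, -119/2]
R4 ← R4 + (83/92)·R3: [0, 0, 0, -165/23]
4 nonzero rows, so the 4 vectors span a space of dimension 4.
Since 4 = 4, the vectors are linearly independent.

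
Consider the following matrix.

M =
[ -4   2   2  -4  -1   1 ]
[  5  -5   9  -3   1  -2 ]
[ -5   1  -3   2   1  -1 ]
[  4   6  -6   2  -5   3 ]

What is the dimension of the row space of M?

Row reduce to echelon form.
R2 ← R2 + (5/4)·R1: [0, -5/2, 23/2, -8, -1/4, -3/4]
R3 ← R3 − (5/4)·R1: [0, -3/2, -11/2, 7, 9/4, -9/4]
R4 ← R4 + R1: [0, 8, -4, -2, -6, 4]
R3 ← R3 − (3/5)·R2: [0, 0, -62/5, 59/5, 12/5, -9/5]
R4 ← R4 + (16/5)·R2: [0, 0, 164/5, -138/5, -34/5, 8/5]
R4 ← R4 + (82/31)·R3: [0, 0, 0, 112/31, -14/31, -98/31]
Echelon form has 4 nonzero rows, so rank(M) = 4.
The row space has dimension equal to the rank: 4.

4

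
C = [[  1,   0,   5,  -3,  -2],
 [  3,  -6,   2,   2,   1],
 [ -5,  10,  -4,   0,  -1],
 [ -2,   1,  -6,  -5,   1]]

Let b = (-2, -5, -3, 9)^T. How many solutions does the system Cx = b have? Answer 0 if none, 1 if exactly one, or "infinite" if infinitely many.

Row reduce the augmented matrix [C | b].
R2 ← R2 − (3)·R1: [0, -6, -13, 11, 7, 1]
R3 ← R3 + (5)·R1: [0, 10, 21, -15, -11, -13]
R4 ← R4 + (2)·R1: [0, 1, 4, -11, -3, 5]
R3 ← R3 + (5/3)·R2: [0, 0, -2/3, 10/3, 2/3, -34/3]
R4 ← R4 + (1/6)·R2: [0, 0, 11/6, -55/6, -11/6, 31/6]
R4 ← R4 + (11/4)·R3: [0, 0, 0, 0, 0, -26]
The echelon form has 4 nonzero rows; the last pivot sits in the augmented column, so rank(C) = 3 but rank([C|b]) = 4.
Since the ranks differ, the system is inconsistent.
It has no solutions.

0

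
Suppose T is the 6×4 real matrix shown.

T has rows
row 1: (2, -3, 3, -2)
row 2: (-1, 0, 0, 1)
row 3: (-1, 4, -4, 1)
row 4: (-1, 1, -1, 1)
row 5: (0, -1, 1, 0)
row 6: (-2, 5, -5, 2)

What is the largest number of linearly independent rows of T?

Row reduce to echelon form.
R2 ← R2 + (1/2)·R1: [0, -3/2, 3/2, 0]
R3 ← R3 + (1/2)·R1: [0, 5/2, -5/2, 0]
R4 ← R4 + (1/2)·R1: [0, -1/2, 1/2, 0]
R6 ← R6 + R1: [0, 2, -2, 0]
R3 ← R3 + (5/3)·R2: [0, 0, 0, 0]
R4 ← R4 − (1/3)·R2: [0, 0, 0, 0]
R5 ← R5 − (2/3)·R2: [0, 0, 0, 0]
R6 ← R6 + (4/3)·R2: [0, 0, 0, 0]
Echelon form has 2 nonzero rows, so rank(T) = 2.
The rank gives the maximum number of linearly independent rows: 2.

2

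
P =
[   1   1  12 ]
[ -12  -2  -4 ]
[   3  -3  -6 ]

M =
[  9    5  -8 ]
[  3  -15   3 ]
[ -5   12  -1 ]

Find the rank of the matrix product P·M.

3

First compute PM:
[[-48, 134, -17],
 [-94, -78,  94],
 [ 48, -12, -27]]
Now row reduce the product.
R2 ← R2 − (47/24)·R1: [0, -4085/12, 3055/24]
R3 ← R3 + R1: [0, 122, -44]
R3 ← R3 + (1464/4085)·R2: [0, 0, 1323/817]
3 nonzero rows, so rank(PM) = 3.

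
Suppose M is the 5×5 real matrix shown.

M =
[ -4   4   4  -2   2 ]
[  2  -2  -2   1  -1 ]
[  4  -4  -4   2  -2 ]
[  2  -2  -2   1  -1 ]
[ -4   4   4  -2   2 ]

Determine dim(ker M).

4

Row reduce to echelon form.
R2 ← R2 + (1/2)·R1: [0, 0, 0, 0, 0]
R3 ← R3 + R1: [0, 0, 0, 0, 0]
R4 ← R4 + (1/2)·R1: [0, 0, 0, 0, 0]
R5 ← R5 − R1: [0, 0, 0, 0, 0]
1 nonzero row, so rank(M) = 1.
M has 5 columns; by rank–nullity, nullity = 5 − 1 = 4.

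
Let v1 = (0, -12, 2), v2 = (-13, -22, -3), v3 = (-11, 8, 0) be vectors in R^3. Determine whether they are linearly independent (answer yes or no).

Form the matrix with these vectors as rows and row reduce.
Swap R1 ↔ R2
R3 ← R3 − (11/13)·R1: [0, 346/13, 33/13]
R3 ← R3 + (173/78)·R2: [0, 0, 272/39]
3 nonzero rows, so the 3 vectors span a space of dimension 3.
Since 3 = 3, the vectors are linearly independent.

yes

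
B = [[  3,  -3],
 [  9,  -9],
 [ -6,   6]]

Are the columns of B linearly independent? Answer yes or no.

Row reduce B to echelon form.
R2 ← R2 − (3)·R1: [0, 0]
R3 ← R3 + (2)·R1: [0, 0]
1 pivot among 2 columns.
Only 1 < 2 pivot columns, so the columns are linearly dependent.

no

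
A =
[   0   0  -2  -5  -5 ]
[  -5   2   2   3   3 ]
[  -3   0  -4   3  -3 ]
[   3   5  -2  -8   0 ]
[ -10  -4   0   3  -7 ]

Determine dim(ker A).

0

Row reduce to echelon form.
Swap R1 ↔ R2
R3 ← R3 − (3/5)·R1: [0, -6/5, -26/5, 6/5, -24/5]
R4 ← R4 + (3/5)·R1: [0, 31/5, -4/5, -31/5, 9/5]
R5 ← R5 − (2)·R1: [0, -8, -4, -3, -13]
Swap R2 ↔ R3
R4 ← R4 + (31/6)·R2: [0, 0, -83/3, 0, -23]
R5 ← R5 − (20/3)·R2: [0, 0, 92/3, -11, 19]
R4 ← R4 − (83/6)·R3: [0, 0, 0, 415/6, 277/6]
R5 ← R5 + (46/3)·R3: [0, 0, 0, -263/3, -173/3]
R5 ← R5 + (526/415)·R4: [0, 0, 0, 0, 352/415]
5 nonzero rows, so rank(A) = 5.
A has 5 columns; by rank–nullity, nullity = 5 − 5 = 0.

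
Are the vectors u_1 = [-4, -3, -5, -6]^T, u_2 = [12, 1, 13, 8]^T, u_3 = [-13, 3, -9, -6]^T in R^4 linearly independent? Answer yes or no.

yes

Form the matrix with these vectors as rows and row reduce.
R2 ← R2 + (3)·R1: [0, -8, -2, -10]
R3 ← R3 − (13/4)·R1: [0, 51/4, 29/4, 27/2]
R3 ← R3 + (51/32)·R2: [0, 0, 65/16, -39/16]
3 nonzero rows, so the 3 vectors span a space of dimension 3.
Since 3 = 3, the vectors are linearly independent.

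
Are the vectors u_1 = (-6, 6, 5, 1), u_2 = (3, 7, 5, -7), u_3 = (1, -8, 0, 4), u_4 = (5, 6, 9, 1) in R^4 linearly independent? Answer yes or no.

yes

Form the matrix with these vectors as rows and row reduce.
R2 ← R2 + (1/2)·R1: [0, 10, 15/2, -13/2]
R3 ← R3 + (1/6)·R1: [0, -7, 5/6, 25/6]
R4 ← R4 + (5/6)·R1: [0, 11, 79/6, 11/6]
R3 ← R3 + (7/10)·R2: [0, 0, 73/12, -23/60]
R4 ← R4 − (11/10)·R2: [0, 0, 59/12, 539/60]
R4 ← R4 − (59/73)·R3: [0, 0, 0, 3392/365]
4 nonzero rows, so the 4 vectors span a space of dimension 4.
Since 4 = 4, the vectors are linearly independent.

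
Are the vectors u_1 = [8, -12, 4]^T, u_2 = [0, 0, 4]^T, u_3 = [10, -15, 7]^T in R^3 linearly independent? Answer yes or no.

Form the matrix with these vectors as rows and row reduce.
R3 ← R3 − (5/4)·R1: [0, 0, 2]
R3 ← R3 − (1/2)·R2: [0, 0, 0]
2 nonzero rows, so the 3 vectors span a space of dimension 2.
Since 2 < 3, the vectors are linearly dependent.

no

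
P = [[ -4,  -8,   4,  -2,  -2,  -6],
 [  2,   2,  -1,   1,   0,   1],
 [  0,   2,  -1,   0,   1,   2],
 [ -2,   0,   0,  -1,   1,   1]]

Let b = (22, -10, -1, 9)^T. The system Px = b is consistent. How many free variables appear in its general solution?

4

Row reduce the augmented matrix [P | b].
R2 ← R2 + (1/2)·R1: [0, -2, 1, 0, -1, -2, 1]
R4 ← R4 − (1/2)·R1: [0, 4, -2, 0, 2, 4, -2]
R3 ← R3 + R2: [0, 0, 0, 0, 0, 0, 0]
R4 ← R4 + (2)·R2: [0, 0, 0, 0, 0, 0, 0]
The echelon form has 2 nonzero rows, and every pivot lies in the first 6 columns, so rank(P) = rank([P|b]) = 2.
The system is consistent.
Free variables = (unknowns) − (rank) = 6 − 2 = 4.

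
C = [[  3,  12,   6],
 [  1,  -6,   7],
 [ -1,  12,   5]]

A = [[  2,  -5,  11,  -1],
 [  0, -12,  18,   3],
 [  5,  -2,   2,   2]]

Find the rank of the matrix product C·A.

3

First compute CA:
[[ 36, -171, 261,  45],
 [ 37,  53, -83,  -5],
 [ 23, -149, 215,  47]]
Now row reduce the product.
R2 ← R2 − (37/36)·R1: [0, 915/4, -1405/4, -205/4]
R3 ← R3 − (23/36)·R1: [0, -159/4, 193/4, 73/4]
R3 ← R3 + (53/305)·R2: [0, 0, -780/61, 570/61]
3 nonzero rows, so rank(CA) = 3.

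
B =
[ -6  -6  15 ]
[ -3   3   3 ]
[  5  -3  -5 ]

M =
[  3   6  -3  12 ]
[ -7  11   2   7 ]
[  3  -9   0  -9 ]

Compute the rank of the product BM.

First compute BM:
[[ 69, -237,   6, -249],
 [-21, -12,  15, -42],
 [ 21,  42, -21,  84]]
Now row reduce the product.
R2 ← R2 + (7/23)·R1: [0, -1935/23, 387/23, -2709/23]
R3 ← R3 − (7/23)·R1: [0, 2625/23, -525/23, 3675/23]
R3 ← R3 + (175/129)·R2: [0, 0, 0, 0]
2 nonzero rows, so rank(BM) = 2.

2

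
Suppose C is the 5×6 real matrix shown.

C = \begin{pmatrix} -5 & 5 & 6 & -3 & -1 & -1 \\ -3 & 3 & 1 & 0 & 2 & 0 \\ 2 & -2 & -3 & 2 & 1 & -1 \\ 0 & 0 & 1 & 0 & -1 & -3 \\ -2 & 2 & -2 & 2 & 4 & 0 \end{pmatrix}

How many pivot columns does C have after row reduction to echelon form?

Row reduce to echelon form.
R2 ← R2 − (3/5)·R1: [0, 0, -13/5, 9/5, 13/5, 3/5]
R3 ← R3 + (2/5)·R1: [0, 0, -3/5, 4/5, 3/5, -7/5]
R5 ← R5 − (2/5)·R1: [0, 0, -22/5, 16/5, 22/5, 2/5]
R3 ← R3 − (3/13)·R2: [0, 0, 0, 5/13, 0, -20/13]
R4 ← R4 + (5/13)·R2: [0, 0, 0, 9/13, 0, -36/13]
R5 ← R5 − (22/13)·R2: [0, 0, 0, 2/13, 0, -8/13]
R4 ← R4 − (9/5)·R3: [0, 0, 0, 0, 0, 0]
R5 ← R5 − (2/5)·R3: [0, 0, 0, 0, 0, 0]
Echelon form has 3 nonzero rows, so rank(C) = 3.
Each nonzero row contributes one pivot column: 3 pivot columns.

3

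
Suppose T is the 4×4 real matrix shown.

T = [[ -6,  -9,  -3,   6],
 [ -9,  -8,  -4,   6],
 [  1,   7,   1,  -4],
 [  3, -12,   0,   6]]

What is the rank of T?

2

Row reduce to echelon form.
R2 ← R2 − (3/2)·R1: [0, 11/2, 1/2, -3]
R3 ← R3 + (1/6)·R1: [0, 11/2, 1/2, -3]
R4 ← R4 + (1/2)·R1: [0, -33/2, -3/2, 9]
R3 ← R3 − R2: [0, 0, 0, 0]
R4 ← R4 + (3)·R2: [0, 0, 0, 0]
Echelon form has 2 nonzero rows, so rank(T) = 2.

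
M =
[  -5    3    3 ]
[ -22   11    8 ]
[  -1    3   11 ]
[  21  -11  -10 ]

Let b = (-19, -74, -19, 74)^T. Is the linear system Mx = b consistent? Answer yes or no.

yes

Row reduce the augmented matrix [M | b].
R2 ← R2 − (22/5)·R1: [0, -11/5, -26/5, 48/5]
R3 ← R3 − (1/5)·R1: [0, 12/5, 52/5, -76/5]
R4 ← R4 + (21/5)·R1: [0, 8/5, 13/5, -29/5]
R3 ← R3 + (12/11)·R2: [0, 0, 52/11, -52/11]
R4 ← R4 + (8/11)·R2: [0, 0, -13/11, 13/11]
R4 ← R4 + (1/4)·R3: [0, 0, 0, 0]
The echelon form has 3 nonzero rows, and every pivot lies in the first 3 columns, so rank(M) = rank([M|b]) = 3.
The system is consistent.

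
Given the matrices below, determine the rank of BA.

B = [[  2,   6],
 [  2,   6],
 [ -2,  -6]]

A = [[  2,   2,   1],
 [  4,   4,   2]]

1

First compute BA:
[[ 28,  28,  14],
 [ 28,  28,  14],
 [-28, -28, -14]]
Now row reduce the product.
R2 ← R2 − R1: [0, 0, 0]
R3 ← R3 + R1: [0, 0, 0]
1 nonzero row, so rank(BA) = 1.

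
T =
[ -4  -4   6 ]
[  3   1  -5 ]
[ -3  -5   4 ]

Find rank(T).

2

Row reduce to echelon form.
R2 ← R2 + (3/4)·R1: [0, -2, -1/2]
R3 ← R3 − (3/4)·R1: [0, -2, -1/2]
R3 ← R3 − R2: [0, 0, 0]
Echelon form has 2 nonzero rows, so rank(T) = 2.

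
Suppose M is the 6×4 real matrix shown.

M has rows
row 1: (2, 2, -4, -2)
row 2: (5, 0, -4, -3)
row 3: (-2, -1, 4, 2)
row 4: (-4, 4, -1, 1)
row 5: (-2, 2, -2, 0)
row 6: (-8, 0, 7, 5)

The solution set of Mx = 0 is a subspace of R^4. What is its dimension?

Row reduce to echelon form.
R2 ← R2 − (5/2)·R1: [0, -5, 6, 2]
R3 ← R3 + R1: [0, 1, 0, 0]
R4 ← R4 + (2)·R1: [0, 8, -9, -3]
R5 ← R5 + R1: [0, 4, -6, -2]
R6 ← R6 + (4)·R1: [0, 8, -9, -3]
R3 ← R3 + (1/5)·R2: [0, 0, 6/5, 2/5]
R4 ← R4 + (8/5)·R2: [0, 0, 3/5, 1/5]
R5 ← R5 + (4/5)·R2: [0, 0, -6/5, -2/5]
R6 ← R6 + (8/5)·R2: [0, 0, 3/5, 1/5]
R4 ← R4 − (1/2)·R3: [0, 0, 0, 0]
R5 ← R5 + R3: [0, 0, 0, 0]
R6 ← R6 − (1/2)·R3: [0, 0, 0, 0]
3 nonzero rows, so rank(M) = 3.
M has 4 columns; by rank–nullity, nullity = 4 − 3 = 1.

1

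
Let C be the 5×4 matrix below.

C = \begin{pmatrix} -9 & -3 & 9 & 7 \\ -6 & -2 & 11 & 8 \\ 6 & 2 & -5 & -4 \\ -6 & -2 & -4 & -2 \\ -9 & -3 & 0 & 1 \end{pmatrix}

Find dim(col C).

2

Row reduce to echelon form.
R2 ← R2 − (2/3)·R1: [0, 0, 5, 10/3]
R3 ← R3 + (2/3)·R1: [0, 0, 1, 2/3]
R4 ← R4 − (2/3)·R1: [0, 0, -10, -20/3]
R5 ← R5 − R1: [0, 0, -9, -6]
R3 ← R3 − (1/5)·R2: [0, 0, 0, 0]
R4 ← R4 + (2)·R2: [0, 0, 0, 0]
R5 ← R5 + (9/5)·R2: [0, 0, 0, 0]
Echelon form has 2 nonzero rows, so rank(C) = 2.
The column space has dimension equal to the rank: 2.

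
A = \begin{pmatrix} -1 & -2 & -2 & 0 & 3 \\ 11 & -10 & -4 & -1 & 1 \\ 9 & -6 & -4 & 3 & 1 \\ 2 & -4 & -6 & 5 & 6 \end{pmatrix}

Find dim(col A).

Row reduce to echelon form.
R2 ← R2 + (11)·R1: [0, -32, -26, -1, 34]
R3 ← R3 + (9)·R1: [0, -24, -22, 3, 28]
R4 ← R4 + (2)·R1: [0, -8, -10, 5, 12]
R3 ← R3 − (3/4)·R2: [0, 0, -5/2, 15/4, 5/2]
R4 ← R4 − (1/4)·R2: [0, 0, -7/2, 21/4, 7/2]
R4 ← R4 − (7/5)·R3: [0, 0, 0, 0, 0]
Echelon form has 3 nonzero rows, so rank(A) = 3.
The column space has dimension equal to the rank: 3.

3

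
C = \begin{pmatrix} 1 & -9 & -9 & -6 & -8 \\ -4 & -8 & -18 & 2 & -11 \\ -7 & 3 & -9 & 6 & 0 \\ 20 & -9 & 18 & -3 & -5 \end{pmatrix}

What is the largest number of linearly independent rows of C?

Row reduce to echelon form.
R2 ← R2 + (4)·R1: [0, -44, -54, -22, -43]
R3 ← R3 + (7)·R1: [0, -60, -72, -36, -56]
R4 ← R4 − (20)·R1: [0, 171, 198, 117, 155]
R3 ← R3 − (15/11)·R2: [0, 0, 18/11, -6, 29/11]
R4 ← R4 + (171/44)·R2: [0, 0, -261/22, 63/2, -533/44]
R4 ← R4 + (29/4)·R3: [0, 0, 0, -12, 7]
Echelon form has 4 nonzero rows, so rank(C) = 4.
The rank gives the maximum number of linearly independent rows: 4.

4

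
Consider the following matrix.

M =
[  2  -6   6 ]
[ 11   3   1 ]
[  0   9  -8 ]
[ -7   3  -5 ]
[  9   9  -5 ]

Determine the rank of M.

Row reduce to echelon form.
R2 ← R2 − (11/2)·R1: [0, 36, -32]
R4 ← R4 + (7/2)·R1: [0, -18, 16]
R5 ← R5 − (9/2)·R1: [0, 36, -32]
R3 ← R3 − (1/4)·R2: [0, 0, 0]
R4 ← R4 + (1/2)·R2: [0, 0, 0]
R5 ← R5 − R2: [0, 0, 0]
Echelon form has 2 nonzero rows, so rank(M) = 2.

2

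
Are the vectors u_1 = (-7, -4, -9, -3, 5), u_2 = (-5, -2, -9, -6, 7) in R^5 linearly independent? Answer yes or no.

yes

Form the matrix with these vectors as rows and row reduce.
R2 ← R2 − (5/7)·R1: [0, 6/7, -18/7, -27/7, 24/7]
2 nonzero rows, so the 2 vectors span a space of dimension 2.
Since 2 = 2, the vectors are linearly independent.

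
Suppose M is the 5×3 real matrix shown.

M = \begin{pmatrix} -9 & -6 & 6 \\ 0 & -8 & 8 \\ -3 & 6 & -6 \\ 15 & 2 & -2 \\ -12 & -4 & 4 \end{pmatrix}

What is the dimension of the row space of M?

Row reduce to echelon form.
R3 ← R3 − (1/3)·R1: [0, 8, -8]
R4 ← R4 + (5/3)·R1: [0, -8, 8]
R5 ← R5 − (4/3)·R1: [0, 4, -4]
R3 ← R3 + R2: [0, 0, 0]
R4 ← R4 − R2: [0, 0, 0]
R5 ← R5 + (1/2)·R2: [0, 0, 0]
Echelon form has 2 nonzero rows, so rank(M) = 2.
The row space has dimension equal to the rank: 2.

2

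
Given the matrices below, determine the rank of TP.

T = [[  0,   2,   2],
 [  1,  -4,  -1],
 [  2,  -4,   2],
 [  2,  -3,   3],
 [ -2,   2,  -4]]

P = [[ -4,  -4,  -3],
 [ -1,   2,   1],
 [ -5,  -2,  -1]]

First compute TP:
[[-12,   0,   0],
 [  5, -10,  -6],
 [-14, -20, -12],
 [-20, -20, -12],
 [ 26,  20,  12]]
Now row reduce the product.
R2 ← R2 + (5/12)·R1: [0, -10, -6]
R3 ← R3 − (7/6)·R1: [0, -20, -12]
R4 ← R4 − (5/3)·R1: [0, -20, -12]
R5 ← R5 + (13/6)·R1: [0, 20, 12]
R3 ← R3 − (2)·R2: [0, 0, 0]
R4 ← R4 − (2)·R2: [0, 0, 0]
R5 ← R5 + (2)·R2: [0, 0, 0]
2 nonzero rows, so rank(TP) = 2.

2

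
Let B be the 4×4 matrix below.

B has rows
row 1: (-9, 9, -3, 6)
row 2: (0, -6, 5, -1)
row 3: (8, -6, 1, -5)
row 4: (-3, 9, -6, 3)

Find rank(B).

Row reduce to echelon form.
R3 ← R3 + (8/9)·R1: [0, 2, -5/3, 1/3]
R4 ← R4 − (1/3)·R1: [0, 6, -5, 1]
R3 ← R3 + (1/3)·R2: [0, 0, 0, 0]
R4 ← R4 + R2: [0, 0, 0, 0]
Echelon form has 2 nonzero rows, so rank(B) = 2.

2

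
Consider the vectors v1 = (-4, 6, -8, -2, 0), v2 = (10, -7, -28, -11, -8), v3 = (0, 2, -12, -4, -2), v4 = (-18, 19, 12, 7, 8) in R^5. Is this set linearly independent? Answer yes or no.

no

Form the matrix with these vectors as rows and row reduce.
R2 ← R2 + (5/2)·R1: [0, 8, -48, -16, -8]
R4 ← R4 − (9/2)·R1: [0, -8, 48, 16, 8]
R3 ← R3 − (1/4)·R2: [0, 0, 0, 0, 0]
R4 ← R4 + R2: [0, 0, 0, 0, 0]
2 nonzero rows, so the 4 vectors span a space of dimension 2.
Since 2 < 4, the vectors are linearly dependent.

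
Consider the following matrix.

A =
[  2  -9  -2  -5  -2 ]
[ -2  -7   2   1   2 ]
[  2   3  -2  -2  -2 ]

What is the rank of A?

2

Row reduce to echelon form.
R2 ← R2 + R1: [0, -16, 0, -4, 0]
R3 ← R3 − R1: [0, 12, 0, 3, 0]
R3 ← R3 + (3/4)·R2: [0, 0, 0, 0, 0]
Echelon form has 2 nonzero rows, so rank(A) = 2.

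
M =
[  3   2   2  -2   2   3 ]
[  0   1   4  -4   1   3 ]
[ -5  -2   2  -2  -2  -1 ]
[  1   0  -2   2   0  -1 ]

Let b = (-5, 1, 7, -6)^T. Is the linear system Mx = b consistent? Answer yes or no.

no

Row reduce the augmented matrix [M | b].
R3 ← R3 + (5/3)·R1: [0, 4/3, 16/3, -16/3, 4/3, 4, -4/3]
R4 ← R4 − (1/3)·R1: [0, -2/3, -8/3, 8/3, -2/3, -2, -13/3]
R3 ← R3 − (4/3)·R2: [0, 0, 0, 0, 0, 0, -8/3]
R4 ← R4 + (2/3)·R2: [0, 0, 0, 0, 0, 0, -11/3]
R4 ← R4 − (11/8)·R3: [0, 0, 0, 0, 0, 0, 0]
The echelon form has 3 nonzero rows; the last pivot sits in the augmented column, so rank(M) = 2 but rank([M|b]) = 3.
Since the ranks differ, the system is inconsistent.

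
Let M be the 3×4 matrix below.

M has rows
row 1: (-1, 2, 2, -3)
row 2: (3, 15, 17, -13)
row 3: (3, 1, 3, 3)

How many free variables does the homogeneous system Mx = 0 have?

Row reduce to echelon form.
R2 ← R2 + (3)·R1: [0, 21, 23, -22]
R3 ← R3 + (3)·R1: [0, 7, 9, -6]
R3 ← R3 − (1/3)·R2: [0, 0, 4/3, 4/3]
3 nonzero rows, so rank(M) = 3.
M has 4 columns; by rank–nullity, nullity = 4 − 3 = 1.

1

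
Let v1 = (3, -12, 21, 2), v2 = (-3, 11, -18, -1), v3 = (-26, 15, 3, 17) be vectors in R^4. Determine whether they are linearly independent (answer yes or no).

Form the matrix with these vectors as rows and row reduce.
R2 ← R2 + R1: [0, -1, 3, 1]
R3 ← R3 + (26/3)·R1: [0, -89, 185, 103/3]
R3 ← R3 − (89)·R2: [0, 0, -82, -164/3]
3 nonzero rows, so the 3 vectors span a space of dimension 3.
Since 3 = 3, the vectors are linearly independent.

yes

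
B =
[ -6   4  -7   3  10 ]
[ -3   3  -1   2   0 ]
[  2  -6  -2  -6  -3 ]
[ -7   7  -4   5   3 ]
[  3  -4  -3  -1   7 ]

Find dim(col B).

Row reduce to echelon form.
R2 ← R2 − (1/2)·R1: [0, 1, 5/2, 1/2, -5]
R3 ← R3 + (1/3)·R1: [0, -14/3, -13/3, -5, 1/3]
R4 ← R4 − (7/6)·R1: [0, 7/3, 25/6, 3/2, -26/3]
R5 ← R5 + (1/2)·R1: [0, -2, -13/2, 1/2, 12]
R3 ← R3 + (14/3)·R2: [0, 0, 22/3, -8/3, -23]
R4 ← R4 − (7/3)·R2: [0, 0, -5/3, 1/3, 3]
R5 ← R5 + (2)·R2: [0, 0, -3/2, 3/2, 2]
R4 ← R4 + (5/22)·R3: [0, 0, 0, -3/11, -49/22]
R5 ← R5 + (9/44)·R3: [0, 0, 0, 21/22, -119/44]
R5 ← R5 + (7/2)·R4: [0, 0, 0, 0, -21/2]
Echelon form has 5 nonzero rows, so rank(B) = 5.
The column space has dimension equal to the rank: 5.

5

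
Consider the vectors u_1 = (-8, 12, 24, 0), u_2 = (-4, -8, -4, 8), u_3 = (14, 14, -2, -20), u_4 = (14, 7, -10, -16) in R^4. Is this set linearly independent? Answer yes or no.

Form the matrix with these vectors as rows and row reduce.
R2 ← R2 − (1/2)·R1: [0, -14, -16, 8]
R3 ← R3 + (7/4)·R1: [0, 35, 40, -20]
R4 ← R4 + (7/4)·R1: [0, 28, 32, -16]
R3 ← R3 + (5/2)·R2: [0, 0, 0, 0]
R4 ← R4 + (2)·R2: [0, 0, 0, 0]
2 nonzero rows, so the 4 vectors span a space of dimension 2.
Since 2 < 4, the vectors are linearly dependent.

no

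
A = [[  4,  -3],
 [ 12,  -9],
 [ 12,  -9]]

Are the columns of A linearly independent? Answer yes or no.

Row reduce A to echelon form.
R2 ← R2 − (3)·R1: [0, 0]
R3 ← R3 − (3)·R1: [0, 0]
1 pivot among 2 columns.
Only 1 < 2 pivot columns, so the columns are linearly dependent.

no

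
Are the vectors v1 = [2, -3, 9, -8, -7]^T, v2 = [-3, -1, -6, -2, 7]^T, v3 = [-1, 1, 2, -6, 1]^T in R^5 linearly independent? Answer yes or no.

Form the matrix with these vectors as rows and row reduce.
R2 ← R2 + (3/2)·R1: [0, -11/2, 15/2, -14, -7/2]
R3 ← R3 + (1/2)·R1: [0, -1/2, 13/2, -10, -5/2]
R3 ← R3 − (1/11)·R2: [0, 0, 64/11, -96/11, -24/11]
3 nonzero rows, so the 3 vectors span a space of dimension 3.
Since 3 = 3, the vectors are linearly independent.

yes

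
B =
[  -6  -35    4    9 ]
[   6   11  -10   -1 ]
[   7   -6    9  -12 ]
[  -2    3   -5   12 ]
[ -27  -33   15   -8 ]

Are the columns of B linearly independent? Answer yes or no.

yes

Row reduce B to echelon form.
R2 ← R2 + R1: [0, -24, -6, 8]
R3 ← R3 + (7/6)·R1: [0, -281/6, 41/3, -3/2]
R4 ← R4 − (1/3)·R1: [0, 44/3, -19/3, 9]
R5 ← R5 − (9/2)·R1: [0, 249/2, -3, -97/2]
R3 ← R3 − (281/144)·R2: [0, 0, 203/8, -154/9]
R4 ← R4 + (11/18)·R2: [0, 0, -10, 125/9]
R5 ← R5 + (83/16)·R2: [0, 0, -273/8, -7]
R4 ← R4 + (80/203)·R3: [0, 0, 0, 1865/261]
R5 ← R5 + (39/29)·R3: [0, 0, 0, -2611/87]
R5 ← R5 + (21/5)·R4: [0, 0, 0, 0]
4 pivots among 4 columns.
Every column is a pivot column, so the columns are linearly independent.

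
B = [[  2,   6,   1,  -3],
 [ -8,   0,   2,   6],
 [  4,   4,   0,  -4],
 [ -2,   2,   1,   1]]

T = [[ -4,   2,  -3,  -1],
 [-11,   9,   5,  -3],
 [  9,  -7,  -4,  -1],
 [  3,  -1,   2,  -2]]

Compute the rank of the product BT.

First compute BT:
[[-74,  54,  14, -15],
 [ 68, -36,  28,  -6],
 [-72,  48,   0,  -8],
 [ -2,   6,  14,  -7]]
Now row reduce the product.
R2 ← R2 + (34/37)·R1: [0, 504/37, 1512/37, -732/37]
R3 ← R3 − (36/37)·R1: [0, -168/37, -504/37, 244/37]
R4 ← R4 − (1/37)·R1: [0, 168/37, 504/37, -244/37]
R3 ← R3 + (1/3)·R2: [0, 0, 0, 0]
R4 ← R4 − (1/3)·R2: [0, 0, 0, 0]
2 nonzero rows, so rank(BT) = 2.

2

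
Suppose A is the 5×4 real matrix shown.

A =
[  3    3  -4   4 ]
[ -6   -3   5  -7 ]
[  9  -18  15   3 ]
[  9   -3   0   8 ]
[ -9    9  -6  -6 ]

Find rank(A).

Row reduce to echelon form.
R2 ← R2 + (2)·R1: [0, 3, -3, 1]
R3 ← R3 − (3)·R1: [0, -27, 27, -9]
R4 ← R4 − (3)·R1: [0, -12, 12, -4]
R5 ← R5 + (3)·R1: [0, 18, -18, 6]
R3 ← R3 + (9)·R2: [0, 0, 0, 0]
R4 ← R4 + (4)·R2: [0, 0, 0, 0]
R5 ← R5 − (6)·R2: [0, 0, 0, 0]
Echelon form has 2 nonzero rows, so rank(A) = 2.

2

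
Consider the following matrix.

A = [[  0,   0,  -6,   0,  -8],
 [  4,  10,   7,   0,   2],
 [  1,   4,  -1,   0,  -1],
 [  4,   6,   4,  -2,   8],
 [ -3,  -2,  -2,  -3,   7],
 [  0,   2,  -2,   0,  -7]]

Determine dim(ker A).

Row reduce to echelon form.
Swap R1 ↔ R2
R3 ← R3 − (1/4)·R1: [0, 3/2, -11/4, 0, -3/2]
R4 ← R4 − R1: [0, -4, -3, -2, 6]
R5 ← R5 + (3/4)·R1: [0, 11/2, 13/4, -3, 17/2]
Swap R2 ↔ R3
R4 ← R4 + (8/3)·R2: [0, 0, -31/3, -2, 2]
R5 ← R5 − (11/3)·R2: [0, 0, 40/3, -3, 14]
R6 ← R6 − (4/3)·R2: [0, 0, 5/3, 0, -5]
R4 ← R4 − (31/18)·R3: [0, 0, 0, -2, 142/9]
R5 ← R5 + (20/9)·R3: [0, 0, 0, -3, -34/9]
R6 ← R6 + (5/18)·R3: [0, 0, 0, 0, -65/9]
R5 ← R5 − (3/2)·R4: [0, 0, 0, 0, -247/9]
R6 ← R6 − (5/19)·R5: [0, 0, 0, 0, 0]
5 nonzero rows, so rank(A) = 5.
A has 5 columns; by rank–nullity, nullity = 5 − 5 = 0.

0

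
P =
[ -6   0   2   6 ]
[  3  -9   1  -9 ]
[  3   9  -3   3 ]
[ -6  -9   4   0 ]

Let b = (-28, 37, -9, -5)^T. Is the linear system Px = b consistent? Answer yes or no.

Row reduce the augmented matrix [P | b].
R2 ← R2 + (1/2)·R1: [0, -9, 2, -6, 23]
R3 ← R3 + (1/2)·R1: [0, 9, -2, 6, -23]
R4 ← R4 − R1: [0, -9, 2, -6, 23]
R3 ← R3 + R2: [0, 0, 0, 0, 0]
R4 ← R4 − R2: [0, 0, 0, 0, 0]
The echelon form has 2 nonzero rows, and every pivot lies in the first 4 columns, so rank(P) = rank([P|b]) = 2.
The system is consistent.

yes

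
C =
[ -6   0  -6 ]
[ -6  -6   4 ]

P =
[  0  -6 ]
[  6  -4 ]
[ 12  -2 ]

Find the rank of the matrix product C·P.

First compute CP:
[[-72,  48],
 [ 12,  52]]
Now row reduce the product.
R2 ← R2 + (1/6)·R1: [0, 60]
2 nonzero rows, so rank(CP) = 2.

2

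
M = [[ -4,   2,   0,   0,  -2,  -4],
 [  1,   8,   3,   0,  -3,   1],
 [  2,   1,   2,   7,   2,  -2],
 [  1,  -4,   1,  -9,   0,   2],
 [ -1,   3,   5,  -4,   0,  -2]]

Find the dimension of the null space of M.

1

Row reduce to echelon form.
R2 ← R2 + (1/4)·R1: [0, 17/2, 3, 0, -7/2, 0]
R3 ← R3 + (1/2)·R1: [0, 2, 2, 7, 1, -4]
R4 ← R4 + (1/4)·R1: [0, -7/2, 1, -9, -1/2, 1]
R5 ← R5 − (1/4)·R1: [0, 5/2, 5, -4, 1/2, -1]
R3 ← R3 − (4/17)·R2: [0, 0, 22/17, 7, 31/17, -4]
R4 ← R4 + (7/17)·R2: [0, 0, 38/17, -9, -33/17, 1]
R5 ← R5 − (5/17)·R2: [0, 0, 70/17, -4, 26/17, -1]
R4 ← R4 − (19/11)·R3: [0, 0, 0, -232/11, -56/11, 87/11]
R5 ← R5 − (35/11)·R3: [0, 0, 0, -289/11, -47/11, 129/11]
R5 ← R5 − (289/232)·R4: [0, 0, 0, 0, 60/29, 15/8]
5 nonzero rows, so rank(M) = 5.
M has 6 columns; by rank–nullity, nullity = 6 − 5 = 1.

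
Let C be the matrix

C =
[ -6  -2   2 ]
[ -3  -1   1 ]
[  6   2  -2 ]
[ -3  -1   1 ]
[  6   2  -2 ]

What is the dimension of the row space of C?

Row reduce to echelon form.
R2 ← R2 − (1/2)·R1: [0, 0, 0]
R3 ← R3 + R1: [0, 0, 0]
R4 ← R4 − (1/2)·R1: [0, 0, 0]
R5 ← R5 + R1: [0, 0, 0]
Echelon form has 1 nonzero row, so rank(C) = 1.
The row space has dimension equal to the rank: 1.

1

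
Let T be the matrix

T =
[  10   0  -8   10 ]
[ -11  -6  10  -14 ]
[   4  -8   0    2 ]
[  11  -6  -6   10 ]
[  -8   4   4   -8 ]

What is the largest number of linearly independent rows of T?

3

Row reduce to echelon form.
R2 ← R2 + (11/10)·R1: [0, -6, 6/5, -3]
R3 ← R3 − (2/5)·R1: [0, -8, 16/5, -2]
R4 ← R4 − (11/10)·R1: [0, -6, 14/5, -1]
R5 ← R5 + (4/5)·R1: [0, 4, -12/5, 0]
R3 ← R3 − (4/3)·R2: [0, 0, 8/5, 2]
R4 ← R4 − R2: [0, 0, 8/5, 2]
R5 ← R5 + (2/3)·R2: [0, 0, -8/5, -2]
R4 ← R4 − R3: [0, 0, 0, 0]
R5 ← R5 + R3: [0, 0, 0, 0]
Echelon form has 3 nonzero rows, so rank(T) = 3.
The rank gives the maximum number of linearly independent rows: 3.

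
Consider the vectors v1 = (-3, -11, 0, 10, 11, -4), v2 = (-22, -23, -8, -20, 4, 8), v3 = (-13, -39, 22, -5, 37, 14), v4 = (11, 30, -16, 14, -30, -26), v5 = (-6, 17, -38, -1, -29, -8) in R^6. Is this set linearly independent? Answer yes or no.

no

Form the matrix with these vectors as rows and row reduce.
R2 ← R2 − (22/3)·R1: [0, 173/3, -8, -280/3, -230/3, 112/3]
R3 ← R3 − (13/3)·R1: [0, 26/3, 22, -145/3, -32/3, 94/3]
R4 ← R4 + (11/3)·R1: [0, -31/3, -16, 152/3, 31/3, -122/3]
R5 ← R5 − (2)·R1: [0, 39, -38, -21, -51, 0]
R3 ← R3 − (26/173)·R2: [0, 0, 4014/173, -5935/173, 148/173, 4450/173]
R4 ← R4 + (31/173)·R2: [0, 0, -3016/173, 5872/173, -589/173, -5878/173]
R5 ← R5 − (117/173)·R2: [0, 0, -5638/173, 7287/173, 147/173, -4368/173]
R4 ← R4 + (1508/2007)·R3: [0, 0, 0, 16388/2007, -5543/2007, -29402/2007]
R5 ← R5 + (2819/2007)·R3: [0, 0, 0, -12172/2007, 4117/2007, 21838/2007]
R5 ← R5 + (179/241)·R4: [0, 0, 0, 0, 0, 0]
4 nonzero rows, so the 5 vectors span a space of dimension 4.
Since 4 < 5, the vectors are linearly dependent.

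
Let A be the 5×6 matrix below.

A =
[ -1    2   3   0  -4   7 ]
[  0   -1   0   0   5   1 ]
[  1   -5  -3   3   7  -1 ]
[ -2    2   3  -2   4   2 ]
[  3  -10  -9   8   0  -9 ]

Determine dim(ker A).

Row reduce to echelon form.
R3 ← R3 + R1: [0, -3, 0, 3, 3, 6]
R4 ← R4 − (2)·R1: [0, -2, -3, -2, 12, -12]
R5 ← R5 + (3)·R1: [0, -4, 0, 8, -12, 12]
R3 ← R3 − (3)·R2: [0, 0, 0, 3, -12, 3]
R4 ← R4 − (2)·R2: [0, 0, -3, -2, 2, -14]
R5 ← R5 − (4)·R2: [0, 0, 0, 8, -32, 8]
Swap R3 ↔ R4
R5 ← R5 − (8/3)·R4: [0, 0, 0, 0, 0, 0]
4 nonzero rows, so rank(A) = 4.
A has 6 columns; by rank–nullity, nullity = 6 − 4 = 2.

2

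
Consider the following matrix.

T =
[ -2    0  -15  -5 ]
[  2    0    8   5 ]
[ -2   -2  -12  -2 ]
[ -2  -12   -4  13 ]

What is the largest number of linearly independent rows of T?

3

Row reduce to echelon form.
R2 ← R2 + R1: [0, 0, -7, 0]
R3 ← R3 − R1: [0, -2, 3, 3]
R4 ← R4 − R1: [0, -12, 11, 18]
Swap R2 ↔ R3
R4 ← R4 − (6)·R2: [0, 0, -7, 0]
R4 ← R4 − R3: [0, 0, 0, 0]
Echelon form has 3 nonzero rows, so rank(T) = 3.
The rank gives the maximum number of linearly independent rows: 3.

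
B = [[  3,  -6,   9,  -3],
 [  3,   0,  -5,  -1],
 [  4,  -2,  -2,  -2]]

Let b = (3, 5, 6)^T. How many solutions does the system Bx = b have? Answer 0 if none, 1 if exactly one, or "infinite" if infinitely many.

Row reduce the augmented matrix [B | b].
R2 ← R2 − R1: [0, 6, -14, 2, 2]
R3 ← R3 − (4/3)·R1: [0, 6, -14, 2, 2]
R3 ← R3 − R2: [0, 0, 0, 0, 0]
The echelon form has 2 nonzero rows, and every pivot lies in the first 4 columns, so rank(B) = rank([B|b]) = 2.
The system is consistent.
rank = 2 < 4 unknowns, so there are infinitely many solutions.

infinite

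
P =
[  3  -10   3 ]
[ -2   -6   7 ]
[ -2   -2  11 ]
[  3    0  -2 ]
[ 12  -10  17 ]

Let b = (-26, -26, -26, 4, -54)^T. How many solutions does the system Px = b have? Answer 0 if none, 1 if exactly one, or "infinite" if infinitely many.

1

Row reduce the augmented matrix [P | b].
R2 ← R2 + (2/3)·R1: [0, -38/3, 9, -130/3]
R3 ← R3 + (2/3)·R1: [0, -26/3, 13, -130/3]
R4 ← R4 − R1: [0, 10, -5, 30]
R5 ← R5 − (4)·R1: [0, 30, 5, 50]
R3 ← R3 − (13/19)·R2: [0, 0, 130/19, -260/19]
R4 ← R4 + (15/19)·R2: [0, 0, 40/19, -80/19]
R5 ← R5 + (45/19)·R2: [0, 0, 500/19, -1000/19]
R4 ← R4 − (4/13)·R3: [0, 0, 0, 0]
R5 ← R5 − (50/13)·R3: [0, 0, 0, 0]
The echelon form has 3 nonzero rows, and every pivot lies in the first 3 columns, so rank(P) = rank([P|b]) = 3.
The system is consistent.
rank = 3 = number of unknowns, so the solution is unique.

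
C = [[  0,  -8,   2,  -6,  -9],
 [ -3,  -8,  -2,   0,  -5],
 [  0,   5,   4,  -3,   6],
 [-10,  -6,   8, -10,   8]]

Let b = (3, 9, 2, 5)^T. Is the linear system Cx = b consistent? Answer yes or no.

no

Row reduce the augmented matrix [C | b].
Swap R1 ↔ R2
R4 ← R4 − (10/3)·R1: [0, 62/3, 44/3, -10, 74/3, -25]
R3 ← R3 + (5/8)·R2: [0, 0, 21/4, -27/4, 3/8, 31/8]
R4 ← R4 + (31/12)·R2: [0, 0, 119/6, -51/2, 17/12, -69/4]
R4 ← R4 − (34/9)·R3: [0, 0, 0, 0, 0, -287/9]
The echelon form has 4 nonzero rows; the last pivot sits in the augmented column, so rank(C) = 3 but rank([C|b]) = 4.
Since the ranks differ, the system is inconsistent.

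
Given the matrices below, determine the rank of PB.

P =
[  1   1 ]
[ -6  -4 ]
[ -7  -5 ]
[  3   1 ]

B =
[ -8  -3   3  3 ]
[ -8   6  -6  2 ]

First compute PB:
[[-16,   3,  -3,   5],
 [ 80,  -6,   6, -26],
 [ 96,  -9,   9, -31],
 [-32,  -3,   3,  11]]
Now row reduce the product.
R2 ← R2 + (5)·R1: [0, 9, -9, -1]
R3 ← R3 + (6)·R1: [0, 9, -9, -1]
R4 ← R4 − (2)·R1: [0, -9, 9, 1]
R3 ← R3 − R2: [0, 0, 0, 0]
R4 ← R4 + R2: [0, 0, 0, 0]
2 nonzero rows, so rank(PB) = 2.

2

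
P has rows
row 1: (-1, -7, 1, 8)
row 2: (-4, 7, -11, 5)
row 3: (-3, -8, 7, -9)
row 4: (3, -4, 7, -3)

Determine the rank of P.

Row reduce to echelon form.
R2 ← R2 − (4)·R1: [0, 35, -15, -27]
R3 ← R3 − (3)·R1: [0, 13, 4, -33]
R4 ← R4 + (3)·R1: [0, -25, 10, 21]
R3 ← R3 − (13/35)·R2: [0, 0, 67/7, -804/35]
R4 ← R4 + (5/7)·R2: [0, 0, -5/7, 12/7]
R4 ← R4 + (5/67)·R3: [0, 0, 0, 0]
Echelon form has 3 nonzero rows, so rank(P) = 3.

3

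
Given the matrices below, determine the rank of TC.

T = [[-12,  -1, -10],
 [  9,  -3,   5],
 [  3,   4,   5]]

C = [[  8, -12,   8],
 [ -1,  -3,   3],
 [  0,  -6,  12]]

2

First compute TC:
[[-95, 207, -219],
 [ 75, -129, 123],
 [ 20, -78,  96]]
Now row reduce the product.
R2 ← R2 + (15/19)·R1: [0, 654/19, -948/19]
R3 ← R3 + (4/19)·R1: [0, -654/19, 948/19]
R3 ← R3 + R2: [0, 0, 0]
2 nonzero rows, so rank(TC) = 2.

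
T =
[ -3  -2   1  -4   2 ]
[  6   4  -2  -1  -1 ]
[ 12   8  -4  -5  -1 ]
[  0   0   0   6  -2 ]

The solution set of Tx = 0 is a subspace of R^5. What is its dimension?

3

Row reduce to echelon form.
R2 ← R2 + (2)·R1: [0, 0, 0, -9, 3]
R3 ← R3 + (4)·R1: [0, 0, 0, -21, 7]
R3 ← R3 − (7/3)·R2: [0, 0, 0, 0, 0]
R4 ← R4 + (2/3)·R2: [0, 0, 0, 0, 0]
2 nonzero rows, so rank(T) = 2.
T has 5 columns; by rank–nullity, nullity = 5 − 2 = 3.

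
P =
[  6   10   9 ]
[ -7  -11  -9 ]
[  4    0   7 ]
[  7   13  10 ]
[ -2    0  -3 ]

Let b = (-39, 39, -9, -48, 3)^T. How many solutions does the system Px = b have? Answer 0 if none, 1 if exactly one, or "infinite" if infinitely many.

Row reduce the augmented matrix [P | b].
R2 ← R2 + (7/6)·R1: [0, 2/3, 3/2, -13/2]
R3 ← R3 − (2/3)·R1: [0, -20/3, 1, 17]
R4 ← R4 − (7/6)·R1: [0, 4/3, -1/2, -5/2]
R5 ← R5 + (1/3)·R1: [0, 10/3, 0, -10]
R3 ← R3 + (10)·R2: [0, 0, 16, -48]
R4 ← R4 − (2)·R2: [0, 0, -7/2, 21/2]
R5 ← R5 − (5)·R2: [0, 0, -15/2, 45/2]
R4 ← R4 + (7/32)·R3: [0, 0, 0, 0]
R5 ← R5 + (15/32)·R3: [0, 0, 0, 0]
The echelon form has 3 nonzero rows, and every pivot lies in the first 3 columns, so rank(P) = rank([P|b]) = 3.
The system is consistent.
rank = 3 = number of unknowns, so the solution is unique.

1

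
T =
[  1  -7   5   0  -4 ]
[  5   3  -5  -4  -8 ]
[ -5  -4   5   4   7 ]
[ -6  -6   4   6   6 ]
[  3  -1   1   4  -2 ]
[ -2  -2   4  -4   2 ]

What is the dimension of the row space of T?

Row reduce to echelon form.
R2 ← R2 − (5)·R1: [0, 38, -30, -4, 12]
R3 ← R3 + (5)·R1: [0, -39, 30, 4, -13]
R4 ← R4 + (6)·R1: [0, -48, 34, 6, -18]
R5 ← R5 − (3)·R1: [0, 20, -14, 4, 10]
R6 ← R6 + (2)·R1: [0, -16, 14, -4, -6]
R3 ← R3 + (39/38)·R2: [0, 0, -15/19, -2/19, -13/19]
R4 ← R4 + (24/19)·R2: [0, 0, -74/19, 18/19, -54/19]
R5 ← R5 − (10/19)·R2: [0, 0, 34/19, 116/19, 70/19]
R6 ← R6 + (8/19)·R2: [0, 0, 26/19, -108/19, -18/19]
R4 ← R4 − (74/15)·R3: [0, 0, 0, 22/15, 8/15]
R5 ← R5 + (34/15)·R3: [0, 0, 0, 88/15, 32/15]
R6 ← R6 + (26/15)·R3: [0, 0, 0, -88/15, -32/15]
R5 ← R5 − (4)·R4: [0, 0, 0, 0, 0]
R6 ← R6 + (4)·R4: [0, 0, 0, 0, 0]
Echelon form has 4 nonzero rows, so rank(T) = 4.
The row space has dimension equal to the rank: 4.

4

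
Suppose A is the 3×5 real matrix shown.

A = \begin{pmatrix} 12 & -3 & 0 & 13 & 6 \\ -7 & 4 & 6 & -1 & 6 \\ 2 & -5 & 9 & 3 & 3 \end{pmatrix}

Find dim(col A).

Row reduce to echelon form.
R2 ← R2 + (7/12)·R1: [0, 9/4, 6, 79/12, 19/2]
R3 ← R3 − (1/6)·R1: [0, -9/2, 9, 5/6, 2]
R3 ← R3 + (2)·R2: [0, 0, 21, 14, 21]
Echelon form has 3 nonzero rows, so rank(A) = 3.
The column space has dimension equal to the rank: 3.

3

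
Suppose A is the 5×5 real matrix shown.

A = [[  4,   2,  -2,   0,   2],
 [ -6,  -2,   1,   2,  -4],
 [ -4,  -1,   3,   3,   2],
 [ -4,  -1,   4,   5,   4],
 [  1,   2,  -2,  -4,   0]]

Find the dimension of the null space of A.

1

Row reduce to echelon form.
R2 ← R2 + (3/2)·R1: [0, 1, -2, 2, -1]
R3 ← R3 + R1: [0, 1, 1, 3, 4]
R4 ← R4 + R1: [0, 1, 2, 5, 6]
R5 ← R5 − (1/4)·R1: [0, 3/2, -3/2, -4, -1/2]
R3 ← R3 − R2: [0, 0, 3, 1, 5]
R4 ← R4 − R2: [0, 0, 4, 3, 7]
R5 ← R5 − (3/2)·R2: [0, 0, 3/2, -7, 1]
R4 ← R4 − (4/3)·R3: [0, 0, 0, 5/3, 1/3]
R5 ← R5 − (1/2)·R3: [0, 0, 0, -15/2, -3/2]
R5 ← R5 + (9/2)·R4: [0, 0, 0, 0, 0]
4 nonzero rows, so rank(A) = 4.
A has 5 columns; by rank–nullity, nullity = 5 − 4 = 1.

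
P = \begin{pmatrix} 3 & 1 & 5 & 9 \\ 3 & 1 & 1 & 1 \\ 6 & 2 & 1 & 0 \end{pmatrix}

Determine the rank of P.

Row reduce to echelon form.
R2 ← R2 − R1: [0, 0, -4, -8]
R3 ← R3 − (2)·R1: [0, 0, -9, -18]
R3 ← R3 − (9/4)·R2: [0, 0, 0, 0]
Echelon form has 2 nonzero rows, so rank(P) = 2.

2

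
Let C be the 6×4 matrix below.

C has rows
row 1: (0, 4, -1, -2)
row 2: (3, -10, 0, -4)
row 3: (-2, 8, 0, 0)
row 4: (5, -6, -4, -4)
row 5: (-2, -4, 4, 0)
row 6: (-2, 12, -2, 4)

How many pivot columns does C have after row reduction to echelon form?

Row reduce to echelon form.
Swap R1 ↔ R2
R3 ← R3 + (2/3)·R1: [0, 4/3, 0, -8/3]
R4 ← R4 − (5/3)·R1: [0, 32/3, -4, 8/3]
R5 ← R5 + (2/3)·R1: [0, -32/3, 4, -8/3]
R6 ← R6 + (2/3)·R1: [0, 16/3, -2, 4/3]
R3 ← R3 − (1/3)·R2: [0, 0, 1/3, -2]
R4 ← R4 − (8/3)·R2: [0, 0, -4/3, 8]
R5 ← R5 + (8/3)·R2: [0, 0, 4/3, -8]
R6 ← R6 − (4/3)·R2: [0, 0, -2/3, 4]
R4 ← R4 + (4)·R3: [0, 0, 0, 0]
R5 ← R5 − (4)·R3: [0, 0, 0, 0]
R6 ← R6 + (2)·R3: [0, 0, 0, 0]
Echelon form has 3 nonzero rows, so rank(C) = 3.
Each nonzero row contributes one pivot column: 3 pivot columns.

3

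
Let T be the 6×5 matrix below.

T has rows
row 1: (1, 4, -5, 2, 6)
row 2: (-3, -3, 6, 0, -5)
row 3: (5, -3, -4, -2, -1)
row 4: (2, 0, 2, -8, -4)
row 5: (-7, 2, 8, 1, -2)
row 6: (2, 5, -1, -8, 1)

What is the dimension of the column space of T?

Row reduce to echelon form.
R2 ← R2 + (3)·R1: [0, 9, -9, 6, 13]
R3 ← R3 − (5)·R1: [0, -23, 21, -12, -31]
R4 ← R4 − (2)·R1: [0, -8, 12, -12, -16]
R5 ← R5 + (7)·R1: [0, 30, -27, 15, 40]
R6 ← R6 − (2)·R1: [0, -3, 9, -12, -11]
R3 ← R3 + (23/9)·R2: [0, 0, -2, 10/3, 20/9]
R4 ← R4 + (8/9)·R2: [0, 0, 4, -20/3, -40/9]
R5 ← R5 − (10/3)·R2: [0, 0, 3, -5, -10/3]
R6 ← R6 + (1/3)·R2: [0, 0, 6, -10, -20/3]
R4 ← R4 + (2)·R3: [0, 0, 0, 0, 0]
R5 ← R5 + (3/2)·R3: [0, 0, 0, 0, 0]
R6 ← R6 + (3)·R3: [0, 0, 0, 0, 0]
Echelon form has 3 nonzero rows, so rank(T) = 3.
The column space has dimension equal to the rank: 3.

3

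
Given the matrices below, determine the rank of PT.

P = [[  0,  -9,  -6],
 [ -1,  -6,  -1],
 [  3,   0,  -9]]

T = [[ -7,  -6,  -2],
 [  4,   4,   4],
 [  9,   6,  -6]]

2

First compute PT:
[[-90, -72,   0],
 [-26, -24, -16],
 [-102, -72,  48]]
Now row reduce the product.
R2 ← R2 − (13/45)·R1: [0, -16/5, -16]
R3 ← R3 − (17/15)·R1: [0, 48/5, 48]
R3 ← R3 + (3)·R2: [0, 0, 0]
2 nonzero rows, so rank(PT) = 2.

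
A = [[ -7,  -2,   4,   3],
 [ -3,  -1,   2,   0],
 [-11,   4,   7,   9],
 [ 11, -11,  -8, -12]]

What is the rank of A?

Row reduce to echelon form.
R2 ← R2 − (3/7)·R1: [0, -1/7, 2/7, -9/7]
R3 ← R3 − (11/7)·R1: [0, 50/7, 5/7, 30/7]
R4 ← R4 + (11/7)·R1: [0, -99/7, -12/7, -51/7]
R3 ← R3 + (50)·R2: [0, 0, 15, -60]
R4 ← R4 − (99)·R2: [0, 0, -30, 120]
R4 ← R4 + (2)·R3: [0, 0, 0, 0]
Echelon form has 3 nonzero rows, so rank(A) = 3.

3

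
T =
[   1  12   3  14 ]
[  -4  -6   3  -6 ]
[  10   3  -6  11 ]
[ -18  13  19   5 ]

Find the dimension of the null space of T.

1

Row reduce to echelon form.
R2 ← R2 + (4)·R1: [0, 42, 15, 50]
R3 ← R3 − (10)·R1: [0, -117, -36, -129]
R4 ← R4 + (18)·R1: [0, 229, 73, 257]
R3 ← R3 + (39/14)·R2: [0, 0, 81/14, 72/7]
R4 ← R4 − (229/42)·R2: [0, 0, -123/14, -328/21]
R4 ← R4 + (41/27)·R3: [0, 0, 0, 0]
3 nonzero rows, so rank(T) = 3.
T has 4 columns; by rank–nullity, nullity = 4 − 3 = 1.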